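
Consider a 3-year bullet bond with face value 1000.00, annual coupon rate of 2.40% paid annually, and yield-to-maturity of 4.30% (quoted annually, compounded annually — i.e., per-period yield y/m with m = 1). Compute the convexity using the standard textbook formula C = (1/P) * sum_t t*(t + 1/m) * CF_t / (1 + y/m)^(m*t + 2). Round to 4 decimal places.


Answer: Convexity = 10.6793

Derivation:
Coupon per period c = face * coupon_rate / m = 24.000000
Periods per year m = 1; per-period yield y/m = 0.043000
Number of cashflows N = 3
Cashflows (t years, CF_t, discount factor 1/(1+y/m)^(m*t), PV):
  t = 1.0000: CF_t = 24.000000, DF = 0.958773, PV = 23.010547
  t = 2.0000: CF_t = 24.000000, DF = 0.919245, PV = 22.061885
  t = 3.0000: CF_t = 1024.000000, DF = 0.881347, PV = 902.499628
Price P = sum_t PV_t = 947.572059
Convexity numerator sum_t t*(t + 1/m) * CF_t / (1+y/m)^(m*t + 2):
  t = 1.0000: term = 42.304670
  t = 2.0000: term = 121.681697
  t = 3.0000: term = 9955.421691
Convexity = (1/P) * sum = 10119.408058 / 947.572059 = 10.679302


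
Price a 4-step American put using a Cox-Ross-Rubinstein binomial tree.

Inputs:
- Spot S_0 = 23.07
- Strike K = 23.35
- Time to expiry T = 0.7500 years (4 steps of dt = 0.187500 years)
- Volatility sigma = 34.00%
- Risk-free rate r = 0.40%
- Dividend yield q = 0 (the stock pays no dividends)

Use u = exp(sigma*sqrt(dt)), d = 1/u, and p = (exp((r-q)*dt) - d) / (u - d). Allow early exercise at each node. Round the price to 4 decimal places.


Answer: Price = V(0,0) = 2.7203

Derivation:
dt = T/N = 0.187500
u = exp(sigma*sqrt(dt)) = 1.158614; d = 1/u = 0.863100
p = (exp((r-q)*dt) - d) / (u - d) = 0.465799
Discount per step: exp(-r*dt) = 0.999250
Stock lattice S(k, i) with i counting down-moves:
  k=0: S(0,0) = 23.0700
  k=1: S(1,0) = 26.7292; S(1,1) = 19.9117
  k=2: S(2,0) = 30.9688; S(2,1) = 23.0700; S(2,2) = 17.1858
  k=3: S(3,0) = 35.8809; S(3,1) = 26.7292; S(3,2) = 19.9117; S(3,3) = 14.8331
  k=4: S(4,0) = 41.5721; S(4,1) = 30.9688; S(4,2) = 23.0700; S(4,3) = 17.1858; S(4,4) = 12.8024
Terminal payoffs V(N, i) = max(K - S_T, 0):
  V(4,0) = 0.000000; V(4,1) = 0.000000; V(4,2) = 0.280000; V(4,3) = 6.164183; V(4,4) = 10.547560
Backward induction: V(k, i) = exp(-r*dt) * [p * V(k+1, i) + (1-p) * V(k+1, i+1)]; then take max(V_cont, immediate exercise) for American.
  V(3,0) = exp(-r*dt) * [p*0.000000 + (1-p)*0.000000] = 0.000000; exercise = 0.000000; V(3,0) = max -> 0.000000
  V(3,1) = exp(-r*dt) * [p*0.000000 + (1-p)*0.280000] = 0.149464; exercise = 0.000000; V(3,1) = max -> 0.149464
  V(3,2) = exp(-r*dt) * [p*0.280000 + (1-p)*6.164183] = 3.420769; exercise = 3.438275; V(3,2) = max -> 3.438275
  V(3,3) = exp(-r*dt) * [p*6.164183 + (1-p)*10.547560] = 8.499410; exercise = 8.516916; V(3,3) = max -> 8.516916
  V(2,0) = exp(-r*dt) * [p*0.000000 + (1-p)*0.149464] = 0.079784; exercise = 0.000000; V(2,0) = max -> 0.079784
  V(2,1) = exp(-r*dt) * [p*0.149464 + (1-p)*3.438275] = 1.904920; exercise = 0.280000; V(2,1) = max -> 1.904920
  V(2,2) = exp(-r*dt) * [p*3.438275 + (1-p)*8.516916] = 6.146677; exercise = 6.164183; V(2,2) = max -> 6.164183
  V(1,0) = exp(-r*dt) * [p*0.079784 + (1-p)*1.904920] = 1.053983; exercise = 0.000000; V(1,0) = max -> 1.053983
  V(1,1) = exp(-r*dt) * [p*1.904920 + (1-p)*6.164183] = 4.177088; exercise = 3.438275; V(1,1) = max -> 4.177088
  V(0,0) = exp(-r*dt) * [p*1.053983 + (1-p)*4.177088] = 2.720307; exercise = 0.280000; V(0,0) = max -> 2.720307


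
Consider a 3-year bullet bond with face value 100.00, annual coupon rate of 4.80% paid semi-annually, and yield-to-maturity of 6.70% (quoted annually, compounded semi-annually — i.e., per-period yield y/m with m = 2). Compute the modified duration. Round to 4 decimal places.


Answer: Modified duration = 2.7327

Derivation:
Coupon per period c = face * coupon_rate / m = 2.400000
Periods per year m = 2; per-period yield y/m = 0.033500
Number of cashflows N = 6
Cashflows (t years, CF_t, discount factor 1/(1+y/m)^(m*t), PV):
  t = 0.5000: CF_t = 2.400000, DF = 0.967586, PV = 2.322206
  t = 1.0000: CF_t = 2.400000, DF = 0.936222, PV = 2.246934
  t = 1.5000: CF_t = 2.400000, DF = 0.905876, PV = 2.174101
  t = 2.0000: CF_t = 2.400000, DF = 0.876512, PV = 2.103630
  t = 2.5000: CF_t = 2.400000, DF = 0.848101, PV = 2.035442
  t = 3.0000: CF_t = 102.400000, DF = 0.820611, PV = 84.030524
Price P = sum_t PV_t = 94.912837
First compute Macaulay numerator sum_t t * PV_t:
  t * PV_t at t = 0.5000: 1.161103
  t * PV_t at t = 1.0000: 2.246934
  t * PV_t at t = 1.5000: 3.261152
  t * PV_t at t = 2.0000: 4.207260
  t * PV_t at t = 2.5000: 5.088606
  t * PV_t at t = 3.0000: 252.091571
Macaulay duration D = 268.056626 / 94.912837 = 2.824240
Modified duration = D / (1 + y/m) = 2.824240 / (1 + 0.033500) = 2.732695


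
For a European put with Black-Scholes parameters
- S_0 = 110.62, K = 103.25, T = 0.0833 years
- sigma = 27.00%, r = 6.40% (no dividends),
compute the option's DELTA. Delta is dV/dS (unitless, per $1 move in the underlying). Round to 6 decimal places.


Answer: Delta = -0.160562

Derivation:
d1 = 0.9921523864; d2 = 0.9142256901
phi(d1) = 0.2438695782; exp(-qT) = 1.0000000000; exp(-rT) = 0.9946829856
N(-d1) = 0.1605615975
Delta = -exp(-qT) * N(-d1) = -1.0000000000 * 0.1605615975 = -0.160562


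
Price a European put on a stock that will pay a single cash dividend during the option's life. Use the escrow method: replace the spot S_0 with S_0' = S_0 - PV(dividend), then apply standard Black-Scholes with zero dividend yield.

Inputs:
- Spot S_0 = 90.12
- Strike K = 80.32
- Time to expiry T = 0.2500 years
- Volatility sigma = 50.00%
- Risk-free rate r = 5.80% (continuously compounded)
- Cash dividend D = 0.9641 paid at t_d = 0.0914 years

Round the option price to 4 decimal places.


Answer: Price = 4.2972

Derivation:
PV(D) = D * exp(-r * t_d) = 0.9641 * 0.99471283 = 0.95900264
S_0' = S_0 - PV(D) = 90.1200 - 0.95900264 = 89.16099736
d1 = (ln(S_0'/K) + (r + sigma^2/2)*T) / (sigma*sqrt(T)) = 0.60070015
d2 = d1 - sigma*sqrt(T) = 0.35070015
exp(-rT) = 0.98560462
N(-d1) = 0.27401986; N(-d2) = 0.36290665
P = K * exp(-rT) * N(-d2) - S_0' * N(-d1) = 80.3200 * 0.98560462 * 0.36290665 - 89.16099736 * 0.27401986 = 4.2972


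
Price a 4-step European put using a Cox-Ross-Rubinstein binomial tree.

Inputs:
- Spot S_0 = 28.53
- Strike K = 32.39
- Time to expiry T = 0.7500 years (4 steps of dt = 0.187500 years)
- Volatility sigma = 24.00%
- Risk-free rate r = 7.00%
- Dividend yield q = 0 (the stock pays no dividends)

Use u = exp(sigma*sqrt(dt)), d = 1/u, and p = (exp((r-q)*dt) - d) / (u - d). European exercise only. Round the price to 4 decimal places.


dt = T/N = 0.187500
u = exp(sigma*sqrt(dt)) = 1.109515; d = 1/u = 0.901295
p = (exp((r-q)*dt) - d) / (u - d) = 0.537492
Discount per step: exp(-r*dt) = 0.986961
Stock lattice S(k, i) with i counting down-moves:
  k=0: S(0,0) = 28.5300
  k=1: S(1,0) = 31.6545; S(1,1) = 25.7139
  k=2: S(2,0) = 35.1211; S(2,1) = 28.5300; S(2,2) = 23.1758
  k=3: S(3,0) = 38.9674; S(3,1) = 31.6545; S(3,2) = 25.7139; S(3,3) = 20.8883
  k=4: S(4,0) = 43.2349; S(4,1) = 35.1211; S(4,2) = 28.5300; S(4,3) = 23.1758; S(4,4) = 18.8265
Terminal payoffs V(N, i) = max(K - S_T, 0):
  V(4,0) = 0.000000; V(4,1) = 0.000000; V(4,2) = 3.860000; V(4,3) = 9.214167; V(4,4) = 13.563528
Backward induction: V(k, i) = exp(-r*dt) * [p * V(k+1, i) + (1-p) * V(k+1, i+1)].
  V(3,0) = exp(-r*dt) * [p*0.000000 + (1-p)*0.000000] = 0.000000
  V(3,1) = exp(-r*dt) * [p*0.000000 + (1-p)*3.860000] = 1.762001
  V(3,2) = exp(-r*dt) * [p*3.860000 + (1-p)*9.214167] = 6.253723
  V(3,3) = exp(-r*dt) * [p*9.214167 + (1-p)*13.563528] = 11.079404
  V(2,0) = exp(-r*dt) * [p*0.000000 + (1-p)*1.762001] = 0.804313
  V(2,1) = exp(-r*dt) * [p*1.762001 + (1-p)*6.253723] = 3.789394
  V(2,2) = exp(-r*dt) * [p*6.253723 + (1-p)*11.079404] = 8.374992
  V(1,0) = exp(-r*dt) * [p*0.804313 + (1-p)*3.789394] = 2.156446
  V(1,1) = exp(-r*dt) * [p*3.789394 + (1-p)*8.374992] = 5.833203
  V(0,0) = exp(-r*dt) * [p*2.156446 + (1-p)*5.833203] = 3.806683

Answer: Price = V(0,0) = 3.8067


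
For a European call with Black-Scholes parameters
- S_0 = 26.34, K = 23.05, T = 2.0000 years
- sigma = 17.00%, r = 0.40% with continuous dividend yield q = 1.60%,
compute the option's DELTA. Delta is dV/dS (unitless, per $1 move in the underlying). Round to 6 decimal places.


d1 = 0.5753475270; d2 = 0.3349312214
phi(d1) = 0.3380873714; exp(-qT) = 0.9685065821; exp(-rT) = 0.9920319148
N(d1) = 0.7174718577
Delta = exp(-qT) * N(d1) = 0.9685065821 * 0.7174718577 = 0.694876

Answer: Delta = 0.694876


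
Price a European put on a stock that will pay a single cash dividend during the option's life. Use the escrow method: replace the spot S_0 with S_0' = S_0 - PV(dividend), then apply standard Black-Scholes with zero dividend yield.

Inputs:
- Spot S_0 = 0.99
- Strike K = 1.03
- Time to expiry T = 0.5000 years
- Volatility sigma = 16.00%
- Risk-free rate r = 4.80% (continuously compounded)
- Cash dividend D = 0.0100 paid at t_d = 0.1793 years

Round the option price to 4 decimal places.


Answer: Price = 0.0587

Derivation:
PV(D) = D * exp(-r * t_d) = 0.0100 * 0.99143053 = 0.00991431
S_0' = S_0 - PV(D) = 0.9900 - 0.00991431 = 0.98008569
d1 = (ln(S_0'/K) + (r + sigma^2/2)*T) / (sigma*sqrt(T)) = -0.17036032
d2 = d1 - sigma*sqrt(T) = -0.28349740
exp(-rT) = 0.97628571
N(-d1) = 0.56763661; N(-d2) = 0.61160221
P = K * exp(-rT) * N(-d2) - S_0' * N(-d1) = 1.0300 * 0.97628571 * 0.61160221 - 0.98008569 * 0.56763661 = 0.0587


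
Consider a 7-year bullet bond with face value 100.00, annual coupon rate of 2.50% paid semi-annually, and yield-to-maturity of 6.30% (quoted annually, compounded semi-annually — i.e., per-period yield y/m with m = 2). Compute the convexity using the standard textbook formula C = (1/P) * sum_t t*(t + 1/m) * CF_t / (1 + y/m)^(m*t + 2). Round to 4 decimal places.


Answer: Convexity = 43.5905

Derivation:
Coupon per period c = face * coupon_rate / m = 1.250000
Periods per year m = 2; per-period yield y/m = 0.031500
Number of cashflows N = 14
Cashflows (t years, CF_t, discount factor 1/(1+y/m)^(m*t), PV):
  t = 0.5000: CF_t = 1.250000, DF = 0.969462, PV = 1.211827
  t = 1.0000: CF_t = 1.250000, DF = 0.939856, PV = 1.174821
  t = 1.5000: CF_t = 1.250000, DF = 0.911155, PV = 1.138944
  t = 2.0000: CF_t = 1.250000, DF = 0.883330, PV = 1.104163
  t = 2.5000: CF_t = 1.250000, DF = 0.856355, PV = 1.070444
  t = 3.0000: CF_t = 1.250000, DF = 0.830204, PV = 1.037754
  t = 3.5000: CF_t = 1.250000, DF = 0.804851, PV = 1.006063
  t = 4.0000: CF_t = 1.250000, DF = 0.780272, PV = 0.975340
  t = 4.5000: CF_t = 1.250000, DF = 0.756444, PV = 0.945555
  t = 5.0000: CF_t = 1.250000, DF = 0.733344, PV = 0.916680
  t = 5.5000: CF_t = 1.250000, DF = 0.710949, PV = 0.888686
  t = 6.0000: CF_t = 1.250000, DF = 0.689238, PV = 0.861547
  t = 6.5000: CF_t = 1.250000, DF = 0.668190, PV = 0.835238
  t = 7.0000: CF_t = 101.250000, DF = 0.647785, PV = 65.588210
Price P = sum_t PV_t = 78.755273
Convexity numerator sum_t t*(t + 1/m) * CF_t / (1+y/m)^(m*t + 2):
  t = 0.5000: term = 0.569472
  t = 1.0000: term = 1.656244
  t = 1.5000: term = 3.211331
  t = 2.0000: term = 5.188772
  t = 2.5000: term = 7.545476
  t = 3.0000: term = 10.241073
  t = 3.5000: term = 13.237774
  t = 4.0000: term = 16.500237
  t = 4.5000: term = 19.995440
  t = 5.0000: term = 23.692556
  t = 5.5000: term = 27.562838
  t = 6.0000: term = 31.579509
  t = 6.5000: term = 35.717654
  t = 7.0000: term = 3236.283942
Convexity = (1/P) * sum = 3432.982319 / 78.755273 = 43.590507


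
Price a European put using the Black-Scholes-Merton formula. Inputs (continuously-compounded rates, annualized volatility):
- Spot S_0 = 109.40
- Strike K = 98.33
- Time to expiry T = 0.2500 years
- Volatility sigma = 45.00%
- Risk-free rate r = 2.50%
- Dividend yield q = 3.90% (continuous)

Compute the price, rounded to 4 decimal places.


Answer: Price = 4.8666

Derivation:
d1 = (ln(S/K) + (r - q + 0.5*sigma^2) * T) / (sigma * sqrt(T)) = 0.57108543
d2 = d1 - sigma * sqrt(T) = 0.34608543
exp(-rT) = 0.99376949; exp(-qT) = 0.99029738
P = K * exp(-rT) * N(-d2) - S_0 * exp(-qT) * N(-d1)
N(-d1) = 0.28397087; N(-d2) = 0.36463926
P = 98.3300 * 0.99376949 * 0.36463926 - 109.4000 * 0.99029738 * 0.28397087 = 4.8666


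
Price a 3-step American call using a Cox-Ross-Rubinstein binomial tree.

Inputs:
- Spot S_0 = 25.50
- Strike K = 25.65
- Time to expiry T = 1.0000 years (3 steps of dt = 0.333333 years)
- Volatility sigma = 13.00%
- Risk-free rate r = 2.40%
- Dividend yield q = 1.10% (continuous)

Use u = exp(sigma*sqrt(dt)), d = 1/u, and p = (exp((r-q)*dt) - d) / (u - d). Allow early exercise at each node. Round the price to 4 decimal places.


dt = T/N = 0.333333
u = exp(sigma*sqrt(dt)) = 1.077944; d = 1/u = 0.927692
p = (exp((r-q)*dt) - d) / (u - d) = 0.510148
Discount per step: exp(-r*dt) = 0.992032
Stock lattice S(k, i) with i counting down-moves:
  k=0: S(0,0) = 25.5000
  k=1: S(1,0) = 27.4876; S(1,1) = 23.6561
  k=2: S(2,0) = 29.6301; S(2,1) = 25.5000; S(2,2) = 21.9456
  k=3: S(3,0) = 31.9396; S(3,1) = 27.4876; S(3,2) = 23.6561; S(3,3) = 20.3588
Terminal payoffs V(N, i) = max(S_T - K, 0):
  V(3,0) = 6.289550; V(3,1) = 1.837572; V(3,2) = 0.000000; V(3,3) = 0.000000
Backward induction: V(k, i) = exp(-r*dt) * [p * V(k+1, i) + (1-p) * V(k+1, i+1)]; then take max(V_cont, immediate exercise) for American.
  V(2,0) = exp(-r*dt) * [p*6.289550 + (1-p)*1.837572] = 4.076001; exercise = 3.980064; V(2,0) = max -> 4.076001
  V(2,1) = exp(-r*dt) * [p*1.837572 + (1-p)*0.000000] = 0.929964; exercise = 0.000000; V(2,1) = max -> 0.929964
  V(2,2) = exp(-r*dt) * [p*0.000000 + (1-p)*0.000000] = 0.000000; exercise = 0.000000; V(2,2) = max -> 0.000000
  V(1,0) = exp(-r*dt) * [p*4.076001 + (1-p)*0.929964] = 2.514710; exercise = 1.837572; V(1,0) = max -> 2.514710
  V(1,1) = exp(-r*dt) * [p*0.929964 + (1-p)*0.000000] = 0.470639; exercise = 0.000000; V(1,1) = max -> 0.470639
  V(0,0) = exp(-r*dt) * [p*2.514710 + (1-p)*0.470639] = 1.501358; exercise = 0.000000; V(0,0) = max -> 1.501358

Answer: Price = V(0,0) = 1.5014


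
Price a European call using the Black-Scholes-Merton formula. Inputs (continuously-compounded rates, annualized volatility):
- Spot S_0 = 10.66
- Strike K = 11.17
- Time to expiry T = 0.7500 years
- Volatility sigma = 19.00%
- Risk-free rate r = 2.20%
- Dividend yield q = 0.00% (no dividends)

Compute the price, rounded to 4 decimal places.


Answer: Price = 0.5580

Derivation:
d1 = (ln(S/K) + (r - q + 0.5*sigma^2) * T) / (sigma * sqrt(T)) = -0.10146593
d2 = d1 - sigma * sqrt(T) = -0.26601076
exp(-rT) = 0.98363538; exp(-qT) = 1.00000000
C = S_0 * exp(-qT) * N(d1) - K * exp(-rT) * N(d2)
N(d1) = 0.45959030; N(d2) = 0.39511546
C = 10.6600 * 1.00000000 * 0.45959030 - 11.1700 * 0.98363538 * 0.39511546 = 0.5580


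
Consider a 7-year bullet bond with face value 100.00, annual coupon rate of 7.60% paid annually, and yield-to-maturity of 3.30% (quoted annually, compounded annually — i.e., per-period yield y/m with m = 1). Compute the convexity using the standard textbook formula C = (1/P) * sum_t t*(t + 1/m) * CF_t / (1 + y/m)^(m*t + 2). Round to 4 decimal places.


Answer: Convexity = 40.9764

Derivation:
Coupon per period c = face * coupon_rate / m = 7.600000
Periods per year m = 1; per-period yield y/m = 0.033000
Number of cashflows N = 7
Cashflows (t years, CF_t, discount factor 1/(1+y/m)^(m*t), PV):
  t = 1.0000: CF_t = 7.600000, DF = 0.968054, PV = 7.357212
  t = 2.0000: CF_t = 7.600000, DF = 0.937129, PV = 7.122180
  t = 3.0000: CF_t = 7.600000, DF = 0.907192, PV = 6.894656
  t = 4.0000: CF_t = 7.600000, DF = 0.878211, PV = 6.674401
  t = 5.0000: CF_t = 7.600000, DF = 0.850156, PV = 6.461182
  t = 6.0000: CF_t = 7.600000, DF = 0.822997, PV = 6.254775
  t = 7.0000: CF_t = 107.600000, DF = 0.796705, PV = 85.725499
Price P = sum_t PV_t = 126.489905
Convexity numerator sum_t t*(t + 1/m) * CF_t / (1+y/m)^(m*t + 2):
  t = 1.0000: term = 13.789313
  t = 2.0000: term = 40.046407
  t = 3.0000: term = 77.534186
  t = 4.0000: term = 125.095492
  t = 5.0000: term = 181.648826
  t = 6.0000: term = 246.184276
  t = 7.0000: term = 4498.807440
Convexity = (1/P) * sum = 5183.105939 / 126.489905 = 40.976439


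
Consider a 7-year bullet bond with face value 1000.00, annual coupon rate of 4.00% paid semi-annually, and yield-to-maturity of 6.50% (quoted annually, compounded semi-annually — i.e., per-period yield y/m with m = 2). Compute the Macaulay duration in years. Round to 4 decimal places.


Coupon per period c = face * coupon_rate / m = 20.000000
Periods per year m = 2; per-period yield y/m = 0.032500
Number of cashflows N = 14
Cashflows (t years, CF_t, discount factor 1/(1+y/m)^(m*t), PV):
  t = 0.5000: CF_t = 20.000000, DF = 0.968523, PV = 19.370460
  t = 1.0000: CF_t = 20.000000, DF = 0.938037, PV = 18.760736
  t = 1.5000: CF_t = 20.000000, DF = 0.908510, PV = 18.170204
  t = 2.0000: CF_t = 20.000000, DF = 0.879913, PV = 17.598261
  t = 2.5000: CF_t = 20.000000, DF = 0.852216, PV = 17.044321
  t = 3.0000: CF_t = 20.000000, DF = 0.825391, PV = 16.507817
  t = 3.5000: CF_t = 20.000000, DF = 0.799410, PV = 15.988200
  t = 4.0000: CF_t = 20.000000, DF = 0.774247, PV = 15.484940
  t = 4.5000: CF_t = 20.000000, DF = 0.749876, PV = 14.997520
  t = 5.0000: CF_t = 20.000000, DF = 0.726272, PV = 14.525443
  t = 5.5000: CF_t = 20.000000, DF = 0.703411, PV = 14.068226
  t = 6.0000: CF_t = 20.000000, DF = 0.681270, PV = 13.625400
  t = 6.5000: CF_t = 20.000000, DF = 0.659826, PV = 13.196514
  t = 7.0000: CF_t = 1020.000000, DF = 0.639056, PV = 651.837478
Price P = sum_t PV_t = 861.175520
Macaulay numerator sum_t t * PV_t:
  t * PV_t at t = 0.5000: 9.685230
  t * PV_t at t = 1.0000: 18.760736
  t * PV_t at t = 1.5000: 27.255307
  t * PV_t at t = 2.0000: 35.196522
  t * PV_t at t = 2.5000: 42.610801
  t * PV_t at t = 3.0000: 49.523450
  t * PV_t at t = 3.5000: 55.958700
  t * PV_t at t = 4.0000: 61.939758
  t * PV_t at t = 4.5000: 67.488840
  t * PV_t at t = 5.0000: 72.627216
  t * PV_t at t = 5.5000: 77.375242
  t * PV_t at t = 6.0000: 81.752402
  t * PV_t at t = 6.5000: 85.777339
  t * PV_t at t = 7.0000: 4562.862348
Macaulay duration D = (sum_t t * PV_t) / P = 5248.813891 / 861.175520 = 6.094941

Answer: Macaulay duration = 6.0949 years


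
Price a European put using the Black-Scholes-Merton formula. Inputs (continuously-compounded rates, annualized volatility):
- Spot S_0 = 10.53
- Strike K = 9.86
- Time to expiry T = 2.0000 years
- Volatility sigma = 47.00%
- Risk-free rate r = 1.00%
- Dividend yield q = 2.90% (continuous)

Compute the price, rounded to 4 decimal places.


Answer: Price = 2.4180

Derivation:
d1 = (ln(S/K) + (r - q + 0.5*sigma^2) * T) / (sigma * sqrt(T)) = 0.37407778
d2 = d1 - sigma * sqrt(T) = -0.29060260
exp(-rT) = 0.98019867; exp(-qT) = 0.94364995
P = K * exp(-rT) * N(-d2) - S_0 * exp(-qT) * N(-d1)
N(-d1) = 0.35417323; N(-d2) = 0.61432236
P = 9.8600 * 0.98019867 * 0.61432236 - 10.5300 * 0.94364995 * 0.35417323 = 2.4180


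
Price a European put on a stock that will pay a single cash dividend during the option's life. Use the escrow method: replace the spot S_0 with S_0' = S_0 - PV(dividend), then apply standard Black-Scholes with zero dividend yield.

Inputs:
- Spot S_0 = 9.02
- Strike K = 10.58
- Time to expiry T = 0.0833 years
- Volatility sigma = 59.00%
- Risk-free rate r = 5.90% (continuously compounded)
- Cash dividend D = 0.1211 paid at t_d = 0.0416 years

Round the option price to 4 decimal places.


Answer: Price = 1.7693

Derivation:
PV(D) = D * exp(-r * t_d) = 0.1211 * 0.99754861 = 0.12080314
S_0' = S_0 - PV(D) = 9.0200 - 0.12080314 = 8.89919686
d1 = (ln(S_0'/K) + (r + sigma^2/2)*T) / (sigma*sqrt(T)) = -0.90197019
d2 = d1 - sigma*sqrt(T) = -1.07225445
exp(-rT) = 0.99509736
N(-d1) = 0.81646365; N(-d2) = 0.85819712
P = K * exp(-rT) * N(-d2) - S_0' * N(-d1) = 10.5800 * 0.99509736 * 0.85819712 - 8.89919686 * 0.81646365 = 1.7693


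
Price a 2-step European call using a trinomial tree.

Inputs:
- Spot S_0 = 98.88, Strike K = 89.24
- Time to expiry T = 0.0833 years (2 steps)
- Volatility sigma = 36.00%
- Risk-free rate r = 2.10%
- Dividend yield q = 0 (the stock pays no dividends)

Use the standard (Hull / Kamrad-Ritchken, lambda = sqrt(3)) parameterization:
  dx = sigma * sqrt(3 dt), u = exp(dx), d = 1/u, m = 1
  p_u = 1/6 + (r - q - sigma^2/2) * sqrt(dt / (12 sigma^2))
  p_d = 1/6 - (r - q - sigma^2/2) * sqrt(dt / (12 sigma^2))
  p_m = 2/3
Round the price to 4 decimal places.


Answer: Price = V(0,0) = 10.6784

Derivation:
dt = T/N = 0.041650; dx = sigma*sqrt(3*dt) = 0.127254
u = exp(dx) = 1.135705; d = 1/u = 0.880510
p_u = 0.159499, p_m = 0.666667, p_d = 0.173835
Discount per step: exp(-r*dt) = 0.999126
Stock lattice S(k, j) with j the centered position index:
  k=0: S(0,+0) = 98.8800
  k=1: S(1,-1) = 87.0648; S(1,+0) = 98.8800; S(1,+1) = 112.2985
  k=2: S(2,-2) = 76.6615; S(2,-1) = 87.0648; S(2,+0) = 98.8800; S(2,+1) = 112.2985; S(2,+2) = 127.5380
Terminal payoffs V(N, j) = max(S_T - K, 0):
  V(2,-2) = 0.000000; V(2,-1) = 0.000000; V(2,+0) = 9.640000; V(2,+1) = 23.058528; V(2,+2) = 38.298020
Backward induction: V(k, j) = exp(-r*dt) * [p_u * V(k+1, j+1) + p_m * V(k+1, j) + p_d * V(k+1, j-1)]
  V(1,-1) = exp(-r*dt) * [p_u*9.640000 + p_m*0.000000 + p_d*0.000000] = 1.536224
  V(1,+0) = exp(-r*dt) * [p_u*23.058528 + p_m*9.640000 + p_d*0.000000] = 10.095641
  V(1,+1) = exp(-r*dt) * [p_u*38.298020 + p_m*23.058528 + p_d*9.640000] = 23.136361
  V(0,+0) = exp(-r*dt) * [p_u*23.136361 + p_m*10.095641 + p_d*1.536224] = 10.678354


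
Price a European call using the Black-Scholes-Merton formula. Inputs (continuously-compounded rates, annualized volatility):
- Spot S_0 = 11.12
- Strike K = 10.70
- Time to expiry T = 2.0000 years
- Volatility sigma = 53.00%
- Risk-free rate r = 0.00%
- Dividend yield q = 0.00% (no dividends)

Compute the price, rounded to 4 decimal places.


d1 = (ln(S/K) + (r - q + 0.5*sigma^2) * T) / (sigma * sqrt(T)) = 0.42613396
d2 = d1 - sigma * sqrt(T) = -0.32339923
exp(-rT) = 1.00000000; exp(-qT) = 1.00000000
C = S_0 * exp(-qT) * N(d1) - K * exp(-rT) * N(d2)
N(d1) = 0.66499488; N(d2) = 0.37319646
C = 11.1200 * 1.00000000 * 0.66499488 - 10.7000 * 1.00000000 * 0.37319646 = 3.4015

Answer: Price = 3.4015


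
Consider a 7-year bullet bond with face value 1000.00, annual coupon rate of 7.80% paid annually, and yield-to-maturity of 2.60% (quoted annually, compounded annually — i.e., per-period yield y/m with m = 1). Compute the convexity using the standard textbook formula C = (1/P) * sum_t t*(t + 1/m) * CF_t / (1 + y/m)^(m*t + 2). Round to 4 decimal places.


Coupon per period c = face * coupon_rate / m = 78.000000
Periods per year m = 1; per-period yield y/m = 0.026000
Number of cashflows N = 7
Cashflows (t years, CF_t, discount factor 1/(1+y/m)^(m*t), PV):
  t = 1.0000: CF_t = 78.000000, DF = 0.974659, PV = 76.023392
  t = 2.0000: CF_t = 78.000000, DF = 0.949960, PV = 74.096873
  t = 3.0000: CF_t = 78.000000, DF = 0.925887, PV = 72.219175
  t = 4.0000: CF_t = 78.000000, DF = 0.902424, PV = 70.389059
  t = 5.0000: CF_t = 78.000000, DF = 0.879555, PV = 68.605321
  t = 6.0000: CF_t = 78.000000, DF = 0.857266, PV = 66.866784
  t = 7.0000: CF_t = 1078.000000, DF = 0.835542, PV = 900.714668
Price P = sum_t PV_t = 1328.915272
Convexity numerator sum_t t*(t + 1/m) * CF_t / (1+y/m)^(m*t + 2):
  t = 1.0000: term = 144.438349
  t = 2.0000: term = 422.334354
  t = 3.0000: term = 823.263848
  t = 4.0000: term = 1337.335686
  t = 5.0000: term = 1955.169132
  t = 6.0000: term = 2667.872110
  t = 7.0000: term = 47915.998305
Convexity = (1/P) * sum = 55266.411784 / 1328.915272 = 41.587611

Answer: Convexity = 41.5876


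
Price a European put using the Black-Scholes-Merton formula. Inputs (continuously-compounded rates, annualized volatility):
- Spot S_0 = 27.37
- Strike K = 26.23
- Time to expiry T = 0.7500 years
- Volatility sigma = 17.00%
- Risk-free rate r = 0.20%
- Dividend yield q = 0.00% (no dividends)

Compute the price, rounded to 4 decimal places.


d1 = (ln(S/K) + (r - q + 0.5*sigma^2) * T) / (sigma * sqrt(T)) = 0.37277285
d2 = d1 - sigma * sqrt(T) = 0.22554853
exp(-rT) = 0.99850112; exp(-qT) = 1.00000000
P = K * exp(-rT) * N(-d2) - S_0 * exp(-qT) * N(-d1)
N(-d1) = 0.35465875; N(-d2) = 0.41077629
P = 26.2300 * 0.99850112 * 0.41077629 - 27.3700 * 1.00000000 * 0.35465875 = 1.0515

Answer: Price = 1.0515


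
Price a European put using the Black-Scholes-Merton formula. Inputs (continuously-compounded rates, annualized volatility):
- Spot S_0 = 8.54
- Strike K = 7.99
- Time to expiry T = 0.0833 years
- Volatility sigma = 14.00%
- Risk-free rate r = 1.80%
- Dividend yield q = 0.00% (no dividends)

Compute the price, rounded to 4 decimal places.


d1 = (ln(S/K) + (r - q + 0.5*sigma^2) * T) / (sigma * sqrt(T)) = 1.70482716
d2 = d1 - sigma * sqrt(T) = 1.66442072
exp(-rT) = 0.99850172; exp(-qT) = 1.00000000
P = K * exp(-rT) * N(-d2) - S_0 * exp(-qT) * N(-d1)
N(-d1) = 0.04411333; N(-d2) = 0.04801419
P = 7.9900 * 0.99850172 * 0.04801419 - 8.5400 * 1.00000000 * 0.04411333 = 0.0063

Answer: Price = 0.0063


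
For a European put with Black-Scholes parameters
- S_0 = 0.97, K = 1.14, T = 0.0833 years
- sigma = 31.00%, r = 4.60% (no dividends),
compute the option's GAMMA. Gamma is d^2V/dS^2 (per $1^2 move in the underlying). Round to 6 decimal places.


d1 = -1.7173434025; d2 = -1.8068147945
phi(d1) = 0.0913029013; exp(-qT) = 1.0000000000; exp(-rT) = 0.9961755320
Gamma = exp(-qT) * phi(d1) / (S * sigma * sqrt(T)) = 1.0000000000 * 0.0913029013 / (0.9700 * 0.3100 * 0.2886173938) = 1.052031

Answer: Gamma = 1.052031


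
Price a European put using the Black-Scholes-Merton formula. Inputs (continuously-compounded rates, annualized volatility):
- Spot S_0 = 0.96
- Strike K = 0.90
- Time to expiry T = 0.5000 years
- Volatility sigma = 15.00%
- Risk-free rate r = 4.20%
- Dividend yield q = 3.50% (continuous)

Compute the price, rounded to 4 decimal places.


d1 = (ln(S/K) + (r - q + 0.5*sigma^2) * T) / (sigma * sqrt(T)) = 0.69450634
d2 = d1 - sigma * sqrt(T) = 0.58844032
exp(-rT) = 0.97921896; exp(-qT) = 0.98265224
P = K * exp(-rT) * N(-d2) - S_0 * exp(-qT) * N(-d1)
N(-d1) = 0.24368236; N(-d2) = 0.27811839
P = 0.9000 * 0.97921896 * 0.27811839 - 0.9600 * 0.98265224 * 0.24368236 = 0.0152

Answer: Price = 0.0152


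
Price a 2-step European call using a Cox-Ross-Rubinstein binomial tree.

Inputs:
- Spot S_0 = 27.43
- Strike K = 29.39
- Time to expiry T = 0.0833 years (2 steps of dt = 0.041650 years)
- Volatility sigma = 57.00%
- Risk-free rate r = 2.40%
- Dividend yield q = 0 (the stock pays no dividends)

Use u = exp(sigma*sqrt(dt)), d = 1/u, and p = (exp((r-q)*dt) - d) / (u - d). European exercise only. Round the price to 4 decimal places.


Answer: Price = V(0,0) = 1.1778

Derivation:
dt = T/N = 0.041650
u = exp(sigma*sqrt(dt)) = 1.123364; d = 1/u = 0.890184
p = (exp((r-q)*dt) - d) / (u - d) = 0.475240
Discount per step: exp(-r*dt) = 0.999001
Stock lattice S(k, i) with i counting down-moves:
  k=0: S(0,0) = 27.4300
  k=1: S(1,0) = 30.8139; S(1,1) = 24.4177
  k=2: S(2,0) = 34.6152; S(2,1) = 27.4300; S(2,2) = 21.7363
Terminal payoffs V(N, i) = max(S_T - K, 0):
  V(2,0) = 5.225179; V(2,1) = 0.000000; V(2,2) = 0.000000
Backward induction: V(k, i) = exp(-r*dt) * [p * V(k+1, i) + (1-p) * V(k+1, i+1)].
  V(1,0) = exp(-r*dt) * [p*5.225179 + (1-p)*0.000000] = 2.480732
  V(1,1) = exp(-r*dt) * [p*0.000000 + (1-p)*0.000000] = 0.000000
  V(0,0) = exp(-r*dt) * [p*2.480732 + (1-p)*0.000000] = 1.177765


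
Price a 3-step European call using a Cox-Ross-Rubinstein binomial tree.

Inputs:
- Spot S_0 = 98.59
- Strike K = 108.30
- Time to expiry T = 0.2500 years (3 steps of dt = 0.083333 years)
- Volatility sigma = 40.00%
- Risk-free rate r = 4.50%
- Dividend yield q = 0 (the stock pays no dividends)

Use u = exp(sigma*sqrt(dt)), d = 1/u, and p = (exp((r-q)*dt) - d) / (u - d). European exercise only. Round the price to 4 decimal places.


Answer: Price = V(0,0) = 4.4127

Derivation:
dt = T/N = 0.083333
u = exp(sigma*sqrt(dt)) = 1.122401; d = 1/u = 0.890947
p = (exp((r-q)*dt) - d) / (u - d) = 0.487397
Discount per step: exp(-r*dt) = 0.996257
Stock lattice S(k, i) with i counting down-moves:
  k=0: S(0,0) = 98.5900
  k=1: S(1,0) = 110.6575; S(1,1) = 87.8385
  k=2: S(2,0) = 124.2021; S(2,1) = 98.5900; S(2,2) = 78.2595
  k=3: S(3,0) = 139.4045; S(3,1) = 110.6575; S(3,2) = 87.8385; S(3,3) = 69.7251
Terminal payoffs V(N, i) = max(S_T - K, 0):
  V(3,0) = 31.104531; V(3,1) = 2.357505; V(3,2) = 0.000000; V(3,3) = 0.000000
Backward induction: V(k, i) = exp(-r*dt) * [p * V(k+1, i) + (1-p) * V(k+1, i+1)].
  V(2,0) = exp(-r*dt) * [p*31.104531 + (1-p)*2.357505] = 16.307448
  V(2,1) = exp(-r*dt) * [p*2.357505 + (1-p)*0.000000] = 1.144740
  V(2,2) = exp(-r*dt) * [p*0.000000 + (1-p)*0.000000] = 0.000000
  V(1,0) = exp(-r*dt) * [p*16.307448 + (1-p)*1.144740] = 8.503050
  V(1,1) = exp(-r*dt) * [p*1.144740 + (1-p)*0.000000] = 0.555854
  V(0,0) = exp(-r*dt) * [p*8.503050 + (1-p)*0.555854] = 4.412714


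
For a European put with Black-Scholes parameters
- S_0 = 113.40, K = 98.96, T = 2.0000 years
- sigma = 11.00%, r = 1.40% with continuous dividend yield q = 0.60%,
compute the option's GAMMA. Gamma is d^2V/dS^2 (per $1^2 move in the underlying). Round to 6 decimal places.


Answer: Gamma = 0.012792

Derivation:
d1 = 1.0561968058; d2 = 0.9006333140
phi(d1) = 0.2283868495; exp(-qT) = 0.9880717129; exp(-rT) = 0.9723883668
Gamma = exp(-qT) * phi(d1) / (S * sigma * sqrt(T)) = 0.9880717129 * 0.2283868495 / (113.4000 * 0.1100 * 1.4142135624) = 0.012792


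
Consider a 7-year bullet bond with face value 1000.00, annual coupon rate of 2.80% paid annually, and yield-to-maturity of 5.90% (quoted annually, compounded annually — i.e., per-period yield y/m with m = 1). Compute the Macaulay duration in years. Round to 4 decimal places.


Answer: Macaulay duration = 6.3871 years

Derivation:
Coupon per period c = face * coupon_rate / m = 28.000000
Periods per year m = 1; per-period yield y/m = 0.059000
Number of cashflows N = 7
Cashflows (t years, CF_t, discount factor 1/(1+y/m)^(m*t), PV):
  t = 1.0000: CF_t = 28.000000, DF = 0.944287, PV = 26.440038
  t = 2.0000: CF_t = 28.000000, DF = 0.891678, PV = 24.966986
  t = 3.0000: CF_t = 28.000000, DF = 0.842000, PV = 23.576002
  t = 4.0000: CF_t = 28.000000, DF = 0.795090, PV = 22.262513
  t = 5.0000: CF_t = 28.000000, DF = 0.750793, PV = 21.022203
  t = 6.0000: CF_t = 28.000000, DF = 0.708964, PV = 19.850995
  t = 7.0000: CF_t = 1028.000000, DF = 0.669466, PV = 688.210658
Price P = sum_t PV_t = 826.329394
Macaulay numerator sum_t t * PV_t:
  t * PV_t at t = 1.0000: 26.440038
  t * PV_t at t = 2.0000: 49.933971
  t * PV_t at t = 3.0000: 70.728005
  t * PV_t at t = 4.0000: 89.050053
  t * PV_t at t = 5.0000: 105.111016
  t * PV_t at t = 6.0000: 119.105967
  t * PV_t at t = 7.0000: 4817.474604
Macaulay duration D = (sum_t t * PV_t) / P = 5277.843655 / 826.329394 = 6.387094


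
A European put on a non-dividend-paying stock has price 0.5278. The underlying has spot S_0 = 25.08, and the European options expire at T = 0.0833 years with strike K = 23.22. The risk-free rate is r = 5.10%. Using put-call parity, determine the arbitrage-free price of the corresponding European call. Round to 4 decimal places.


Answer: Call price = 2.4862

Derivation:
Put-call parity: C - P = S_0 * exp(-qT) - K * exp(-rT).
S_0 * exp(-qT) = 25.0800 * 1.00000000 = 25.08000000
K * exp(-rT) = 23.2200 * 0.99576071 = 23.12156372
C = P + S*exp(-qT) - K*exp(-rT)
C = 0.5278 + 25.08000000 - 23.12156372 = 2.4862


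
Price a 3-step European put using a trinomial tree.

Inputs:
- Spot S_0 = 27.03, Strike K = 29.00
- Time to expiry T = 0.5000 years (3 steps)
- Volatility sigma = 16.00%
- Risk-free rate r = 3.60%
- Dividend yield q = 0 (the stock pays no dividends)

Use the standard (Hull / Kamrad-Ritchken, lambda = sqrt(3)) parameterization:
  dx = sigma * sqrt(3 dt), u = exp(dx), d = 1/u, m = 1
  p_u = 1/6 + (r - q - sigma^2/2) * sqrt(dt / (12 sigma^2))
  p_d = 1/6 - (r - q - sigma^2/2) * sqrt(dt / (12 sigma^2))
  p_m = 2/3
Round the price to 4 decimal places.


Answer: Price = V(0,0) = 2.1564

Derivation:
dt = T/N = 0.166667; dx = sigma*sqrt(3*dt) = 0.113137
u = exp(dx) = 1.119785; d = 1/u = 0.893028
p_u = 0.183755, p_m = 0.666667, p_d = 0.149578
Discount per step: exp(-r*dt) = 0.994018
Stock lattice S(k, j) with j the centered position index:
  k=0: S(0,+0) = 27.0300
  k=1: S(1,-1) = 24.1386; S(1,+0) = 27.0300; S(1,+1) = 30.2678
  k=2: S(2,-2) = 21.5564; S(2,-1) = 24.1386; S(2,+0) = 27.0300; S(2,+1) = 30.2678; S(2,+2) = 33.8934
  k=3: S(3,-3) = 19.2505; S(3,-2) = 21.5564; S(3,-1) = 24.1386; S(3,+0) = 27.0300; S(3,+1) = 30.2678; S(3,+2) = 33.8934; S(3,+3) = 37.9534
Terminal payoffs V(N, j) = max(K - S_T, 0):
  V(3,-3) = 9.749518; V(3,-2) = 7.443591; V(3,-1) = 4.861447; V(3,+0) = 1.970000; V(3,+1) = 0.000000; V(3,+2) = 0.000000; V(3,+3) = 0.000000
Backward induction: V(k, j) = exp(-r*dt) * [p_u * V(k+1, j+1) + p_m * V(k+1, j) + p_d * V(k+1, j-1)]
  V(2,-2) = exp(-r*dt) * [p_u*4.861447 + p_m*7.443591 + p_d*9.749518] = 7.270272
  V(2,-1) = exp(-r*dt) * [p_u*1.970000 + p_m*4.861447 + p_d*7.443591] = 4.688148
  V(2,+0) = exp(-r*dt) * [p_u*0.000000 + p_m*1.970000 + p_d*4.861447] = 2.028294
  V(2,+1) = exp(-r*dt) * [p_u*0.000000 + p_m*0.000000 + p_d*1.970000] = 0.292906
  V(2,+2) = exp(-r*dt) * [p_u*0.000000 + p_m*0.000000 + p_d*0.000000] = 0.000000
  V(1,-1) = exp(-r*dt) * [p_u*2.028294 + p_m*4.688148 + p_d*7.270272] = 4.558185
  V(1,+0) = exp(-r*dt) * [p_u*0.292906 + p_m*2.028294 + p_d*4.688148] = 2.094658
  V(1,+1) = exp(-r*dt) * [p_u*0.000000 + p_m*0.292906 + p_d*2.028294] = 0.495677
  V(0,+0) = exp(-r*dt) * [p_u*0.495677 + p_m*2.094658 + p_d*4.558185] = 2.156350


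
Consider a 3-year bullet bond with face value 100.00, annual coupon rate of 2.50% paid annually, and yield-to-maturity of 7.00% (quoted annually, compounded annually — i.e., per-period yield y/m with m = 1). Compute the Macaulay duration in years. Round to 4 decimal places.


Answer: Macaulay duration = 2.9223 years

Derivation:
Coupon per period c = face * coupon_rate / m = 2.500000
Periods per year m = 1; per-period yield y/m = 0.070000
Number of cashflows N = 3
Cashflows (t years, CF_t, discount factor 1/(1+y/m)^(m*t), PV):
  t = 1.0000: CF_t = 2.500000, DF = 0.934579, PV = 2.336449
  t = 2.0000: CF_t = 2.500000, DF = 0.873439, PV = 2.183597
  t = 3.0000: CF_t = 102.500000, DF = 0.816298, PV = 83.670532
Price P = sum_t PV_t = 88.190578
Macaulay numerator sum_t t * PV_t:
  t * PV_t at t = 1.0000: 2.336449
  t * PV_t at t = 2.0000: 4.367194
  t * PV_t at t = 3.0000: 251.011597
Macaulay duration D = (sum_t t * PV_t) / P = 257.715239 / 88.190578 = 2.922254


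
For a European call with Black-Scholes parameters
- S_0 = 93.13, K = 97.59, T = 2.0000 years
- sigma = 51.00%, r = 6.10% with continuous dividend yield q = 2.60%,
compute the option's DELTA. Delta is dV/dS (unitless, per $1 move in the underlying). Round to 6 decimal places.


d1 = 0.3928204685; d2 = -0.3284284483
phi(d1) = 0.3693197447; exp(-qT) = 0.9493288668; exp(-rT) = 0.8851483685
N(d1) = 0.6527739571
Delta = exp(-qT) * N(d1) = 0.9493288668 * 0.6527739571 = 0.619697

Answer: Delta = 0.619697


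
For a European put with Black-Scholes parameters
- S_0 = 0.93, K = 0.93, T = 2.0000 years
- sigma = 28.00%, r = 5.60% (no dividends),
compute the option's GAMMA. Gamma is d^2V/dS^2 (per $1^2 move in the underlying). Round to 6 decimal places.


Answer: Gamma = 0.965050

Derivation:
d1 = 0.4808326112; d2 = 0.0848528137
phi(d1) = 0.3553903439; exp(-qT) = 1.0000000000; exp(-rT) = 0.8940442575
Gamma = exp(-qT) * phi(d1) / (S * sigma * sqrt(T)) = 1.0000000000 * 0.3553903439 / (0.9300 * 0.2800 * 1.4142135624) = 0.965050


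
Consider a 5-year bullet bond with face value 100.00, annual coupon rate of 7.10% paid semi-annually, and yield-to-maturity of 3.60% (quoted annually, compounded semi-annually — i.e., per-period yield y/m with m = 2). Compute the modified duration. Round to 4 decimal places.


Answer: Modified duration = 4.2769

Derivation:
Coupon per period c = face * coupon_rate / m = 3.550000
Periods per year m = 2; per-period yield y/m = 0.018000
Number of cashflows N = 10
Cashflows (t years, CF_t, discount factor 1/(1+y/m)^(m*t), PV):
  t = 0.5000: CF_t = 3.550000, DF = 0.982318, PV = 3.487230
  t = 1.0000: CF_t = 3.550000, DF = 0.964949, PV = 3.425570
  t = 1.5000: CF_t = 3.550000, DF = 0.947887, PV = 3.365000
  t = 2.0000: CF_t = 3.550000, DF = 0.931127, PV = 3.305501
  t = 2.5000: CF_t = 3.550000, DF = 0.914663, PV = 3.247054
  t = 3.0000: CF_t = 3.550000, DF = 0.898490, PV = 3.189640
  t = 3.5000: CF_t = 3.550000, DF = 0.882603, PV = 3.133242
  t = 4.0000: CF_t = 3.550000, DF = 0.866997, PV = 3.077841
  t = 4.5000: CF_t = 3.550000, DF = 0.851667, PV = 3.023419
  t = 5.0000: CF_t = 103.550000, DF = 0.836608, PV = 86.630800
Price P = sum_t PV_t = 115.885295
First compute Macaulay numerator sum_t t * PV_t:
  t * PV_t at t = 0.5000: 1.743615
  t * PV_t at t = 1.0000: 3.425570
  t * PV_t at t = 1.5000: 5.047499
  t * PV_t at t = 2.0000: 6.611001
  t * PV_t at t = 2.5000: 8.117634
  t * PV_t at t = 3.0000: 9.568920
  t * PV_t at t = 3.5000: 10.966346
  t * PV_t at t = 4.0000: 12.311363
  t * PV_t at t = 4.5000: 13.605386
  t * PV_t at t = 5.0000: 433.153998
Macaulay duration D = 504.551333 / 115.885295 = 4.353886
Modified duration = D / (1 + y/m) = 4.353886 / (1 + 0.018000) = 4.276902


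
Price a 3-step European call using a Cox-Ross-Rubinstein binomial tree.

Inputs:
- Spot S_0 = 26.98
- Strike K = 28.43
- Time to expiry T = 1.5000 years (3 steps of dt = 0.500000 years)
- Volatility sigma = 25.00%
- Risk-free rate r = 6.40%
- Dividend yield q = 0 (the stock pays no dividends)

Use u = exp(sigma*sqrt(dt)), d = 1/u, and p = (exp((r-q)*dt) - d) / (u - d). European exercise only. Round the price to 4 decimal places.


Answer: Price = V(0,0) = 3.9888

Derivation:
dt = T/N = 0.500000
u = exp(sigma*sqrt(dt)) = 1.193365; d = 1/u = 0.837967
p = (exp((r-q)*dt) - d) / (u - d) = 0.547417
Discount per step: exp(-r*dt) = 0.968507
Stock lattice S(k, i) with i counting down-moves:
  k=0: S(0,0) = 26.9800
  k=1: S(1,0) = 32.1970; S(1,1) = 22.6083
  k=2: S(2,0) = 38.4227; S(2,1) = 26.9800; S(2,2) = 18.9450
  k=3: S(3,0) = 45.8523; S(3,1) = 32.1970; S(3,2) = 22.6083; S(3,3) = 15.8753
Terminal payoffs V(N, i) = max(S_T - K, 0):
  V(3,0) = 17.422326; V(3,1) = 3.766976; V(3,2) = 0.000000; V(3,3) = 0.000000
Backward induction: V(k, i) = exp(-r*dt) * [p * V(k+1, i) + (1-p) * V(k+1, i+1)].
  V(2,0) = exp(-r*dt) * [p*17.422326 + (1-p)*3.766976] = 10.888089
  V(2,1) = exp(-r*dt) * [p*3.766976 + (1-p)*0.000000] = 1.997163
  V(2,2) = exp(-r*dt) * [p*0.000000 + (1-p)*0.000000] = 0.000000
  V(1,0) = exp(-r*dt) * [p*10.888089 + (1-p)*1.997163] = 6.648027
  V(1,1) = exp(-r*dt) * [p*1.997163 + (1-p)*0.000000] = 1.058849
  V(0,0) = exp(-r*dt) * [p*6.648027 + (1-p)*1.058849] = 3.988754


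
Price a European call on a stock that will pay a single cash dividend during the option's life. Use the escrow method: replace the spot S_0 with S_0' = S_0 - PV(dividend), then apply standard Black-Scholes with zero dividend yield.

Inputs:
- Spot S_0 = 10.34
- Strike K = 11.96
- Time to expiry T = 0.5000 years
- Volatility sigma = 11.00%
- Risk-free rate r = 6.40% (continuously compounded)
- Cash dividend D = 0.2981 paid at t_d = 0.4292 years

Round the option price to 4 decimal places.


Answer: Price = 0.0112

Derivation:
PV(D) = D * exp(-r * t_d) = 0.2981 * 0.97290504 = 0.29002299
S_0' = S_0 - PV(D) = 10.3400 - 0.29002299 = 10.04997701
d1 = (ln(S_0'/K) + (r + sigma^2/2)*T) / (sigma*sqrt(T)) = -1.78669687
d2 = d1 - sigma*sqrt(T) = -1.86447861
exp(-rT) = 0.96850658
N(d1) = 0.03699325; N(d2) = 0.03112726
C = S_0' * N(d1) - K * exp(-rT) * N(d2) = 10.04997701 * 0.03699325 - 11.9600 * 0.96850658 * 0.03112726 = 0.0112


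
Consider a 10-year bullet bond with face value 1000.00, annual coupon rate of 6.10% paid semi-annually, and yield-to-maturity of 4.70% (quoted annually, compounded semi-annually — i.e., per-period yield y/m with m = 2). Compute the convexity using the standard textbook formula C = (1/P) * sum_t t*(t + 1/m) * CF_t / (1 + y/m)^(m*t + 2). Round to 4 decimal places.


Coupon per period c = face * coupon_rate / m = 30.500000
Periods per year m = 2; per-period yield y/m = 0.023500
Number of cashflows N = 20
Cashflows (t years, CF_t, discount factor 1/(1+y/m)^(m*t), PV):
  t = 0.5000: CF_t = 30.500000, DF = 0.977040, PV = 29.799707
  t = 1.0000: CF_t = 30.500000, DF = 0.954606, PV = 29.115493
  t = 1.5000: CF_t = 30.500000, DF = 0.932688, PV = 28.446989
  t = 2.0000: CF_t = 30.500000, DF = 0.911273, PV = 27.793833
  t = 2.5000: CF_t = 30.500000, DF = 0.890350, PV = 27.155675
  t = 3.0000: CF_t = 30.500000, DF = 0.869907, PV = 26.532169
  t = 3.5000: CF_t = 30.500000, DF = 0.849934, PV = 25.922979
  t = 4.0000: CF_t = 30.500000, DF = 0.830419, PV = 25.327776
  t = 4.5000: CF_t = 30.500000, DF = 0.811352, PV = 24.746240
  t = 5.0000: CF_t = 30.500000, DF = 0.792723, PV = 24.178055
  t = 5.5000: CF_t = 30.500000, DF = 0.774522, PV = 23.622917
  t = 6.0000: CF_t = 30.500000, DF = 0.756739, PV = 23.080525
  t = 6.5000: CF_t = 30.500000, DF = 0.739363, PV = 22.550586
  t = 7.0000: CF_t = 30.500000, DF = 0.722387, PV = 22.032815
  t = 7.5000: CF_t = 30.500000, DF = 0.705801, PV = 21.526932
  t = 8.0000: CF_t = 30.500000, DF = 0.689596, PV = 21.032664
  t = 8.5000: CF_t = 30.500000, DF = 0.673762, PV = 20.549745
  t = 9.0000: CF_t = 30.500000, DF = 0.658292, PV = 20.077914
  t = 9.5000: CF_t = 30.500000, DF = 0.643178, PV = 19.616917
  t = 10.0000: CF_t = 1030.500000, DF = 0.628410, PV = 647.576464
Price P = sum_t PV_t = 1110.686395
Convexity numerator sum_t t*(t + 1/m) * CF_t / (1+y/m)^(m*t + 2):
  t = 0.5000: term = 14.223494
  t = 1.0000: term = 41.690750
  t = 1.5000: term = 81.467025
  t = 2.0000: term = 132.660846
  t = 2.5000: term = 194.422344
  t = 3.0000: term = 265.941652
  t = 3.5000: term = 346.447357
  t = 4.0000: term = 435.204998
  t = 4.5000: term = 531.515630
  t = 5.0000: term = 634.714426
  t = 5.5000: term = 744.169332
  t = 6.0000: term = 859.279772
  t = 6.5000: term = 979.475396
  t = 7.0000: term = 1104.214869
  t = 7.5000: term = 1232.984709
  t = 8.0000: term = 1365.298164
  t = 8.5000: term = 1500.694122
  t = 9.0000: term = 1638.736074
  t = 9.5000: term = 1779.011099
  t = 10.0000: term = 64908.961568
Convexity = (1/P) * sum = 78791.113627 / 1110.686395 = 70.939118

Answer: Convexity = 70.9391
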